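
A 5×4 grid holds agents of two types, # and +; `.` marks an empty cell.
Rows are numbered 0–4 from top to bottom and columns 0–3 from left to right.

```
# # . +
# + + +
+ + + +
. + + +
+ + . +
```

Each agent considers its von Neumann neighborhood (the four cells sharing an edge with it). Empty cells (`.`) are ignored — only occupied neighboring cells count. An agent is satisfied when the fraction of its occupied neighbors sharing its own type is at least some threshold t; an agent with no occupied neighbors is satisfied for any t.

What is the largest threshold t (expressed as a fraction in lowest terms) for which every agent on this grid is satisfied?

1/3

Row 0: (0,0)# 2/2 · (0,1)# 1/2 · (0,3)+ 1/1
Row 1: (1,0)# 1/3 · (1,1)+ 2/4 · (1,2)+ 3/3 · (1,3)+ 3/3
Row 2: (2,0)+ 1/2 · (2,1)+ 4/4 · (2,2)+ 4/4 · (2,3)+ 3/3
Row 3: (3,1)+ 3/3 · (3,2)+ 3/3 · (3,3)+ 3/3
Row 4: (4,0)+ 1/1 · (4,1)+ 2/2 · (4,3)+ 1/1
The smallest same-type fraction is 1/3 at (1,0), which reduces to 1/3. Any threshold above that leaves this agent unsatisfied.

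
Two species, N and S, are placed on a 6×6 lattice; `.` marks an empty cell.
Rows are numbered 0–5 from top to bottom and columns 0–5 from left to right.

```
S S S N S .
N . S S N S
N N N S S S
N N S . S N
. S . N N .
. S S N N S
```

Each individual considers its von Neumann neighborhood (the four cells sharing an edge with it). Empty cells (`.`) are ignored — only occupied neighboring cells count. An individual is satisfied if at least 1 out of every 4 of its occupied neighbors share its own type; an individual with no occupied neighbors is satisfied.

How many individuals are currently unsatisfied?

6

(0,0)S 1/2 satisfied
(0,1)S 2/2 satisfied
(0,2)S 2/3 satisfied
(0,3)N 0/3 not
(0,4)S 0/2 not
(1,0)N 1/2 satisfied
(1,2)S 2/3 satisfied
(1,3)S 2/4 satisfied
(1,4)N 0/4 not
(1,5)S 1/2 satisfied
(2,0)N 3/3 satisfied
(2,1)N 3/3 satisfied
(2,2)N 1/4 satisfied
(2,3)S 2/3 satisfied
(2,4)S 3/4 satisfied
(2,5)S 2/3 satisfied
(3,0)N 2/2 satisfied
(3,1)N 2/4 satisfied
(3,2)S 0/2 not
(3,4)S 1/3 satisfied
(3,5)N 0/2 not
(4,1)S 1/2 satisfied
(4,3)N 2/2 satisfied
(4,4)N 2/3 satisfied
(5,1)S 2/2 satisfied
(5,2)S 1/2 satisfied
(5,3)N 2/3 satisfied
(5,4)N 2/3 satisfied
(5,5)S 0/1 not
Unsatisfied: (0,3), (0,4), (1,4), (3,2), (3,5), (5,5) — 6 in total.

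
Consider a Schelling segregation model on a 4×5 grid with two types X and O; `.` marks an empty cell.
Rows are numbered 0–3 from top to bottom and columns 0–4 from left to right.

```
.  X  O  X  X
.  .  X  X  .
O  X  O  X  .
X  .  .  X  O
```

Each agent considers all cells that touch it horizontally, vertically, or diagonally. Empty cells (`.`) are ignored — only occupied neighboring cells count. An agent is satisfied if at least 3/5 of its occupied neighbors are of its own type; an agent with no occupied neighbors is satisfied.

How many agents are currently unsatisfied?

(0,1)X 1/2 ✗
(0,2)O 0/4 ✗
(0,3)X 3/4 ✓
(0,4)X 2/2 ✓
(1,2)X 5/7 ✓
(1,3)X 4/6 ✓
(2,0)O 0/2 ✗
(2,1)X 2/4 ✗
(2,2)O 0/5 ✗
(2,3)X 3/5 ✓
(3,0)X 1/2 ✗
(3,3)X 1/3 ✗
(3,4)O 0/2 ✗
Unsatisfied: (0,1), (0,2), (2,0), (2,1), (2,2), (3,0), (3,3), (3,4) — 8 in total.

8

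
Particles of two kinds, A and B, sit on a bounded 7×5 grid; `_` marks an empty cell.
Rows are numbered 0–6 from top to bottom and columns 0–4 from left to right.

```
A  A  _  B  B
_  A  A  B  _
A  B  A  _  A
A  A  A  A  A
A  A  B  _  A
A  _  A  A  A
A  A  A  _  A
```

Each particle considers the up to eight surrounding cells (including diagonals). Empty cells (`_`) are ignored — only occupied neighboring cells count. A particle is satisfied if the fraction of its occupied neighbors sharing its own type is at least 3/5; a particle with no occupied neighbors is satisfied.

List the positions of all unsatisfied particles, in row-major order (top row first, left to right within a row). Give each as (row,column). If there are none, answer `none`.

(1,2), (1,3), (2,1), (4,2)

(0,0)A 2/2 satisfied
(0,1)A 3/3 satisfied
(0,3)B 2/3 satisfied
(0,4)B 2/2 satisfied
(1,1)A 5/6 satisfied
(1,2)A 3/6 not
(1,3)B 2/5 not
(2,0)A 3/4 satisfied
(2,1)B 0/7 not
(2,2)A 5/7 satisfied
(2,4)A 2/3 satisfied
(3,0)A 4/5 satisfied
(3,1)A 6/8 satisfied
(3,2)A 4/6 satisfied
(3,3)A 5/6 satisfied
(3,4)A 3/3 satisfied
(4,0)A 4/4 satisfied
(4,1)A 6/7 satisfied
(4,2)B 0/6 not
(4,4)A 4/4 satisfied
(5,0)A 4/4 satisfied
(5,2)A 4/5 satisfied
(5,3)A 5/6 satisfied
(5,4)A 3/3 satisfied
(6,0)A 2/2 satisfied
(6,1)A 4/4 satisfied
(6,2)A 3/3 satisfied
(6,4)A 2/2 satisfied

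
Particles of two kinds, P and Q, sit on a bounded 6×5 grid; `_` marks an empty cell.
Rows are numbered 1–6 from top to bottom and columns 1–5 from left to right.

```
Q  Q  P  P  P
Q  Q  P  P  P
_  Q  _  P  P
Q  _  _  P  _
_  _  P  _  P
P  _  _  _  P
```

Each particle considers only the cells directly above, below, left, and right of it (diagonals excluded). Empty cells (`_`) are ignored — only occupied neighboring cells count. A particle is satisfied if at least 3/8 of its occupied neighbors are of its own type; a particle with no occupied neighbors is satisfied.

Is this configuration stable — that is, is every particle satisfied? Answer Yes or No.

Yes

(1,1)Q 2/2 satisfied
(1,2)Q 2/3 satisfied
(1,3)P 2/3 satisfied
(1,4)P 3/3 satisfied
(1,5)P 2/2 satisfied
(2,1)Q 2/2 satisfied
(2,2)Q 3/4 satisfied
(2,3)P 2/3 satisfied
(2,4)P 4/4 satisfied
(2,5)P 3/3 satisfied
(3,2)Q 1/1 satisfied
(3,4)P 3/3 satisfied
(3,5)P 2/2 satisfied
(4,1)Q 0/0 satisfied
(4,4)P 1/1 satisfied
(5,3)P 0/0 satisfied
(5,5)P 1/1 satisfied
(6,1)P 0/0 satisfied
(6,5)P 1/1 satisfied
All meet the threshold, so the configuration is stable.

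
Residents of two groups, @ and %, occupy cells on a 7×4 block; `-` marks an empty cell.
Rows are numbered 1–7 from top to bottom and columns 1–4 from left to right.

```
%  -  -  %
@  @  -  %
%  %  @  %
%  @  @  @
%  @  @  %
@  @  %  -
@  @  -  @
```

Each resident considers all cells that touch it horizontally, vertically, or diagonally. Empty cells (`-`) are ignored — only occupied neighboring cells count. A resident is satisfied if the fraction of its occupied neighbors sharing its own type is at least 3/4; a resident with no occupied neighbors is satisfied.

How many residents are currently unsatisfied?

Row 1: (1,1)% 0/2 unhappy · (1,4)% 1/1 ok
Row 2: (2,1)@ 1/4 unhappy · (2,2)@ 2/5 unhappy · (2,4)% 2/3 unhappy
Row 3: (3,1)% 2/5 unhappy · (3,2)% 2/7 unhappy · (3,3)@ 4/7 unhappy · (3,4)% 1/4 unhappy
Row 4: (4,1)% 3/5 unhappy · (4,2)@ 4/8 unhappy · (4,3)@ 5/8 unhappy · (4,4)@ 3/5 unhappy
Row 5: (5,1)% 1/5 unhappy · (5,2)@ 5/8 unhappy · (5,3)@ 5/7 unhappy · (5,4)% 1/4 unhappy
Row 6: (6,1)@ 4/5 ok · (6,2)@ 5/7 unhappy · (6,3)% 1/6 unhappy
Row 7: (7,1)@ 3/3 ok · (7,2)@ 3/4 ok · (7,4)@ 0/1 unhappy
Unsatisfied: (1,1), (2,1), (2,2), (2,4), (3,1), (3,2), (3,3), (3,4), (4,1), (4,2), (4,3), (4,4), (5,1), (5,2), (5,3), (5,4), (6,2), (6,3), (7,4) — 19 in total.

19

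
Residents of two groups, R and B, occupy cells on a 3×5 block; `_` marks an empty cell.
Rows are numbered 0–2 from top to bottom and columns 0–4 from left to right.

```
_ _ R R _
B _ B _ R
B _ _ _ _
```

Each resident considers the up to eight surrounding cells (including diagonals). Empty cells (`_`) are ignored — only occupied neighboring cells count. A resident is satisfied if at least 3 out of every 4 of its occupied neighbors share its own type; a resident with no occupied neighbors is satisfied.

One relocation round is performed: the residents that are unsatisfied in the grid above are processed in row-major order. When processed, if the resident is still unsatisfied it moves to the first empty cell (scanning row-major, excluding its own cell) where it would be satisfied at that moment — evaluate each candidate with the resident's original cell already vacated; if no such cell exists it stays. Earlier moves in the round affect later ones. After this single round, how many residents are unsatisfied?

0

Initially unsatisfied (in order): (0,2), (0,3), (1,2).
  (0,2) → (0,4).
  (0,3) → (2,4).
  (1,2): now satisfied by earlier moves; stays.
Resulting grid:
_ _ _ _ R
B _ B _ R
B _ _ _ R
All satisfied now.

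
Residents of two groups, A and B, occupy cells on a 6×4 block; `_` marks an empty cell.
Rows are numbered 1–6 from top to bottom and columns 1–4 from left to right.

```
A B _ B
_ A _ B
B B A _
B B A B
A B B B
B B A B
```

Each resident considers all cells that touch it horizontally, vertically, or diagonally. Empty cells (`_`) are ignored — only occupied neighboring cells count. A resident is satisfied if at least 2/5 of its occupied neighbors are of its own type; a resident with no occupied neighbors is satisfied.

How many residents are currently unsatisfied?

Row 1: (1,1)A 1/2 ok · (1,2)B 0/2 unhappy · (1,4)B 1/1 ok
Row 2: (2,2)A 2/5 ok · (2,4)B 1/2 ok
Row 3: (3,1)B 3/4 ok · (3,2)B 3/6 ok · (3,3)A 2/6 unhappy
Row 4: (4,1)B 4/5 ok · (4,2)B 5/8 ok · (4,3)A 1/7 unhappy · (4,4)B 2/4 ok
Row 5: (5,1)A 0/5 unhappy · (5,2)B 5/8 ok · (5,3)B 6/8 ok · (5,4)B 3/5 ok
Row 6: (6,1)B 2/3 ok · (6,2)B 3/5 ok · (6,3)A 0/5 unhappy · (6,4)B 2/3 ok
Unsatisfied: (1,2), (3,3), (4,3), (5,1), (6,3) — 5 in total.

5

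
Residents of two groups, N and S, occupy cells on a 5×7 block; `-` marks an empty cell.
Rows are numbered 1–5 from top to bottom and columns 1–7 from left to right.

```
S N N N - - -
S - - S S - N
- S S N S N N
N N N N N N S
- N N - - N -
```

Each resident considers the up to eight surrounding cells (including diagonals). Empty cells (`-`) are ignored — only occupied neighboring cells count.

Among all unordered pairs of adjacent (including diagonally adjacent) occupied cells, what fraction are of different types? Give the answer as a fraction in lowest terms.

Scan each occupied cell's neighbors to the right and below (and the two forward diagonals) so each pair is counted once.
Row 1: S(1,1)–N(1,2)≠ S(1,1)–S(2,1)= N(1,2)–N(1,3)= N(1,2)–S(2,1)≠ N(1,3)–N(1,4)= N(1,3)–S(2,4)≠ N(1,4)–S(2,4)≠ N(1,4)–S(2,5)≠  → 5/8 unlike.
Row 2: S(2,1)–S(3,2)= S(2,4)–S(2,5)= S(2,4)–N(3,4)≠ S(2,4)–S(3,5)= S(2,4)–S(3,3)= S(2,5)–S(3,5)= S(2,5)–N(3,6)≠ S(2,5)–N(3,4)≠ N(2,7)–N(3,7)= N(2,7)–N(3,6)=  → 3/10 unlike.
Row 3: S(3,2)–S(3,3)= S(3,2)–N(4,2)≠ S(3,2)–N(4,3)≠ S(3,2)–N(4,1)≠ S(3,3)–N(3,4)≠ S(3,3)–N(4,3)≠ S(3,3)–N(4,4)≠ S(3,3)–N(4,2)≠ N(3,4)–S(3,5)≠ N(3,4)–N(4,4)= N(3,4)–N(4,5)= N(3,4)–N(4,3)= S(3,5)–N(3,6)≠ S(3,5)–N(4,5)≠ S(3,5)–N(4,6)≠ S(3,5)–N(4,4)≠ N(3,6)–N(3,7)= N(3,6)–N(4,6)= N(3,6)–S(4,7)≠ N(3,6)–N(4,5)= N(3,7)–S(4,7)≠ N(3,7)–N(4,6)=  → 14/22 unlike.
Row 4: N(4,1)–N(4,2)= N(4,1)–N(5,2)= N(4,2)–N(4,3)= N(4,2)–N(5,2)= N(4,2)–N(5,3)= N(4,3)–N(4,4)= N(4,3)–N(5,3)= N(4,3)–N(5,2)= N(4,4)–N(4,5)= N(4,4)–N(5,3)= N(4,5)–N(4,6)= N(4,5)–N(5,6)= N(4,6)–S(4,7)≠ N(4,6)–N(5,6)= S(4,7)–N(5,6)≠  → 2/15 unlike.
Row 5: N(5,2)–N(5,3)=  → 0/1 unlike.
Total adjacent occupied pairs: 56; unlike-type pairs: 24.
24/56 reduces to 3/7.

3/7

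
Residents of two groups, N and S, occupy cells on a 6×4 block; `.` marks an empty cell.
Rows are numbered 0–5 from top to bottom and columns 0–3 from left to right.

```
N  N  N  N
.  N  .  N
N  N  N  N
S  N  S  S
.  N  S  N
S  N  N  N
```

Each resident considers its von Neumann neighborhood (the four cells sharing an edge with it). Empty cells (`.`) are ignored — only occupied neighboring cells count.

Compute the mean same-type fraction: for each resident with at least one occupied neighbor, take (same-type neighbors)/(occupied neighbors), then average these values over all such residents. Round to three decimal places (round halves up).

0.655

(0,0)N 1/1
(0,1)N 3/3
(0,2)N 2/2
(0,3)N 2/2
(1,1)N 2/2
(1,3)N 2/2
(2,0)N 1/2
(2,1)N 4/4
(2,2)N 2/3
(2,3)N 2/3
(3,0)S 0/2
(3,1)N 2/4
(3,2)S 2/4
(3,3)S 1/3
(4,1)N 2/3
(4,2)S 1/4
(4,3)N 1/3
(5,0)S 0/1
(5,1)N 2/3
(5,2)N 2/3
(5,3)N 2/2
Sum over 21 residents: 1/1 + 3/3 + 2/2 + 2/2 + 2/2 + 2/2 + 1/2 + 4/4 + 2/3 + 2/3 + 0/2 + 2/4 + 2/4 + 1/3 + 2/3 + 1/4 + 1/3 + 0/1 + 2/3 + 2/3 + 2/2 = 55/4; mean = 55/4 ÷ 21 = 55/84 = 0.654761… → 0.655.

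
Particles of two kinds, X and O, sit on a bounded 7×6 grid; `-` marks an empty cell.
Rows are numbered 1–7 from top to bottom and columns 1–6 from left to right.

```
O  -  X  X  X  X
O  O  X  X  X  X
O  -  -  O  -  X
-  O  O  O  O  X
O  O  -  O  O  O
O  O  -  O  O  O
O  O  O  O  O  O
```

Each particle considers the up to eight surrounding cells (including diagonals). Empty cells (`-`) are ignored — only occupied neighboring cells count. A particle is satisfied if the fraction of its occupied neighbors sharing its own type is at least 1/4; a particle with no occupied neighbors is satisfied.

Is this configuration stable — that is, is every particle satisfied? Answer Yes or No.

Yes

Row 1: (1,1)O 2/2 satisfied · (1,3)X 3/4 satisfied · (1,4)X 5/5 satisfied · (1,5)X 5/5 satisfied · (1,6)X 3/3 satisfied
Row 2: (2,1)O 3/3 satisfied · (2,2)O 3/5 satisfied · (2,3)X 3/5 satisfied · (2,4)X 5/6 satisfied · (2,5)X 6/7 satisfied · (2,6)X 4/4 satisfied
Row 3: (3,1)O 3/3 satisfied · (3,4)O 3/6 satisfied · (3,6)X 3/4 satisfied
Row 4: (4,2)O 4/4 satisfied · (4,3)O 5/5 satisfied · (4,4)O 5/5 satisfied · (4,5)O 5/7 satisfied · (4,6)X 1/4 satisfied
Row 5: (5,1)O 4/4 satisfied · (5,2)O 5/5 satisfied · (5,4)O 6/6 satisfied · (5,5)O 7/8 satisfied · (5,6)O 4/5 satisfied
Row 6: (6,1)O 5/5 satisfied · (6,2)O 6/6 satisfied · (6,4)O 6/6 satisfied · (6,5)O 8/8 satisfied · (6,6)O 5/5 satisfied
Row 7: (7,1)O 3/3 satisfied · (7,2)O 4/4 satisfied · (7,3)O 4/4 satisfied · (7,4)O 4/4 satisfied · (7,5)O 5/5 satisfied · (7,6)O 3/3 satisfied
All meet the threshold, so the configuration is stable.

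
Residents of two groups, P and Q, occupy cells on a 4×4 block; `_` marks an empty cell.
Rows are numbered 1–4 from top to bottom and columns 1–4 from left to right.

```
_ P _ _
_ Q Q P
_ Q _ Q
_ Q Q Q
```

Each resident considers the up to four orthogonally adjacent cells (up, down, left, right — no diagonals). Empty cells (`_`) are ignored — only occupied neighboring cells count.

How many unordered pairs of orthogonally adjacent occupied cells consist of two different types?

3

Scan each occupied cell's neighbors to the right and below so each pair is counted once.
From row 1: 1 unlike of 1 pairs (running 1/1).
From row 2: 2 unlike of 4 pairs (running 3/5).
From row 3: 0 unlike of 2 pairs (running 3/7).
From row 4: 0 unlike of 2 pairs (running 3/9).
Total adjacent occupied pairs: 9; unlike-type pairs: 3.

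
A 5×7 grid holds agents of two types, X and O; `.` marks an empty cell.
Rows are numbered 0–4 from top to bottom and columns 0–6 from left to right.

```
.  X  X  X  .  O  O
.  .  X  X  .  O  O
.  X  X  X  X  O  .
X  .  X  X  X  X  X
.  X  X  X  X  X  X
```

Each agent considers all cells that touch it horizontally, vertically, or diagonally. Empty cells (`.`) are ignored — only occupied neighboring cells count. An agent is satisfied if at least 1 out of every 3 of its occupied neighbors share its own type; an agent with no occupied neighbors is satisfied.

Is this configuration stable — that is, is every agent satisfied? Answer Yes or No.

(0,1)X 2/2 ✓
(0,2)X 4/4 ✓
(0,3)X 3/3 ✓
(0,5)O 3/3 ✓
(0,6)O 3/3 ✓
(1,2)X 7/7 ✓
(1,3)X 6/6 ✓
(1,5)O 4/5 ✓
(1,6)O 4/4 ✓
(2,1)X 4/4 ✓
(2,2)X 6/6 ✓
(2,3)X 7/7 ✓
(2,4)X 5/7 ✓
(2,5)O 2/6 ✓
(3,0)X 2/2 ✓
(3,2)X 7/7 ✓
(3,3)X 8/8 ✓
(3,4)X 7/8 ✓
(3,5)X 6/7 ✓
(3,6)X 3/4 ✓
(4,1)X 3/3 ✓
(4,2)X 4/4 ✓
(4,3)X 5/5 ✓
(4,4)X 5/5 ✓
(4,5)X 5/5 ✓
(4,6)X 3/3 ✓
All meet the threshold, so the configuration is stable.

Yes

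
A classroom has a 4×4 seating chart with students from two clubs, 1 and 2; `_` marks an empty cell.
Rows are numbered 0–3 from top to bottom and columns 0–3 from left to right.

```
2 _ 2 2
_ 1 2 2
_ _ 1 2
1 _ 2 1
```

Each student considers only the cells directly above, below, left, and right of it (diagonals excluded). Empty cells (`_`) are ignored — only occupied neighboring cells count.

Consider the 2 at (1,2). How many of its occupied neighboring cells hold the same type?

Occupied neighbors of (1,2): (0,2)=2, (2,2)=1, (1,1)=1, (1,3)=2.
Same type (2): 2 of 4.

2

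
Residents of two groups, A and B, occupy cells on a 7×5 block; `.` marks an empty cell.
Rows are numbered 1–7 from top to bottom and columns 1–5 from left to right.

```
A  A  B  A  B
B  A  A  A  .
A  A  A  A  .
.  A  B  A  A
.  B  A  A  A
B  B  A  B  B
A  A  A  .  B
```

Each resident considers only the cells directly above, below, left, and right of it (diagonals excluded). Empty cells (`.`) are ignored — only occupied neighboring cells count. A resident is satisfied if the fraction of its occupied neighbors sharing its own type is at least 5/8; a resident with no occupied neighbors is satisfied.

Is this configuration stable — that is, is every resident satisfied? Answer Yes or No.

No

Row 1: (1,1)A 1/2 not · (1,2)A 2/3 satisfied · (1,3)B 0/3 not · (1,4)A 1/3 not · (1,5)B 0/1 not
Row 2: (2,1)B 0/3 not · (2,2)A 3/4 satisfied · (2,3)A 3/4 satisfied · (2,4)A 3/3 satisfied
Row 3: (3,1)A 1/2 not · (3,2)A 4/4 satisfied · (3,3)A 3/4 satisfied · (3,4)A 3/3 satisfied
Row 4: (4,2)A 1/3 not · (4,3)B 0/4 not · (4,4)A 3/4 satisfied · (4,5)A 2/2 satisfied
Row 5: (5,2)B 1/3 not · (5,3)A 2/4 not · (5,4)A 3/4 satisfied · (5,5)A 2/3 satisfied
Row 6: (6,1)B 1/2 not · (6,2)B 2/4 not · (6,3)A 2/4 not · (6,4)B 1/3 not · (6,5)B 2/3 satisfied
Row 7: (7,1)A 1/2 not · (7,2)A 2/3 satisfied · (7,3)A 2/2 satisfied · (7,5)B 1/1 satisfied
For instance (1,1) has only 1/2 same-type neighbors, below 5/8.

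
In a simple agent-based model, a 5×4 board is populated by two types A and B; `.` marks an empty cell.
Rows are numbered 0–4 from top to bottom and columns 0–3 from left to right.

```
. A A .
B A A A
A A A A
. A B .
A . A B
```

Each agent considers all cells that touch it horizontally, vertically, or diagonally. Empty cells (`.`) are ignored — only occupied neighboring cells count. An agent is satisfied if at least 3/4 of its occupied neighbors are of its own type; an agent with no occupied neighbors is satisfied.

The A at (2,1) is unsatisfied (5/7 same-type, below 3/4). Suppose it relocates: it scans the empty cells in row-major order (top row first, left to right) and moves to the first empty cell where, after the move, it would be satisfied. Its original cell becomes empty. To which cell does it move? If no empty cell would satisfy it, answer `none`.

(0,3)

Vacating (2,1). Empty cells in order:
  (0,0): 2/3 same-type → still unsatisfied.
  (0,3): 3/3 same-type → satisfied — stop here.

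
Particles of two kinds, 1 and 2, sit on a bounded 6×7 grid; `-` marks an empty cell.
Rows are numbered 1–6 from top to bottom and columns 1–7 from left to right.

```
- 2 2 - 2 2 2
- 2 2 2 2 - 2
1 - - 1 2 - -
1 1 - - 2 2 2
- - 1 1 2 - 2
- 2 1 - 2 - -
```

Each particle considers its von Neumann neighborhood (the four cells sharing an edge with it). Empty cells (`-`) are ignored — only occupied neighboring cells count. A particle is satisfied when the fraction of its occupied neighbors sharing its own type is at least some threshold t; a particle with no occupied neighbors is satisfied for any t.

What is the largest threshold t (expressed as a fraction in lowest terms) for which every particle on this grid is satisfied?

0/1

Row 1: (1,2)2 2/2 · (1,3)2 2/2 · (1,5)2 2/2 · (1,6)2 2/2 · (1,7)2 2/2
Row 2: (2,2)2 2/2 · (2,3)2 3/3 · (2,4)2 2/3 · (2,5)2 3/3 · (2,7)2 1/1
Row 3: (3,1)1 1/1 · (3,4)1 0/2 · (3,5)2 2/3
Row 4: (4,1)1 2/2 · (4,2)1 1/1 · (4,5)2 3/3 · (4,6)2 2/2 · (4,7)2 2/2
Row 5: (5,3)1 2/2 · (5,4)1 1/2 · (5,5)2 2/3 · (5,7)2 1/1
Row 6: (6,2)2 0/1 · (6,3)1 1/2 · (6,5)2 1/1
The smallest same-type fraction is 0/2 at (3,4), which reduces to 0/1. Any threshold above that leaves this particle unsatisfied.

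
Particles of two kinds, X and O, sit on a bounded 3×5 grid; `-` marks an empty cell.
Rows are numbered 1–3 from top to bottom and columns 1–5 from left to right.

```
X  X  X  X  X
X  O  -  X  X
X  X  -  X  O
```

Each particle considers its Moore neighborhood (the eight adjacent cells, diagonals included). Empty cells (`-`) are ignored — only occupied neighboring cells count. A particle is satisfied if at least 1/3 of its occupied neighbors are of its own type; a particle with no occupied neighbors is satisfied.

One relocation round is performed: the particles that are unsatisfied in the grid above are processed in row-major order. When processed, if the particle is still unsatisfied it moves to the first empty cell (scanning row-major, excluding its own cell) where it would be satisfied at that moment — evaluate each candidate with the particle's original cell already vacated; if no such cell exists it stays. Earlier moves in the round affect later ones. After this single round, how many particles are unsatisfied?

2

Initially unsatisfied (in order): (2,2), (3,5).
  (2,2): no empty cell satisfies it; stays.
  (3,5): no empty cell satisfies it; stays.
Resulting grid:
X X X X X
X O - X X
X X - X O
Unsatisfied now: (2,2), (3,5).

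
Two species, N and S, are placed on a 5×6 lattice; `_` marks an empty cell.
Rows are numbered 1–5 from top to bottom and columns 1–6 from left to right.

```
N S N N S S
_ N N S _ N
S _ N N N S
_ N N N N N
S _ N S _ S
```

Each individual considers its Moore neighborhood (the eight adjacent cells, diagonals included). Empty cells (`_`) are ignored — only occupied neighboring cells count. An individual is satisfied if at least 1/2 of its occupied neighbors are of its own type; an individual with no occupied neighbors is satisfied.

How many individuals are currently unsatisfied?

8

Row 1: (1,1)N 1/2 satisfied · (1,2)S 0/4 not · (1,3)N 3/5 satisfied · (1,4)N 2/4 satisfied · (1,5)S 2/4 satisfied · (1,6)S 1/2 satisfied
Row 2: (2,2)N 4/6 satisfied · (2,3)N 5/7 satisfied · (2,4)S 1/7 not · (2,6)N 1/4 not
Row 3: (3,1)S 0/2 not · (3,3)N 6/7 satisfied · (3,4)N 6/7 satisfied · (3,5)N 5/7 satisfied · (3,6)S 0/4 not
Row 4: (4,2)N 3/5 satisfied · (4,3)N 5/6 satisfied · (4,4)N 6/7 satisfied · (4,5)N 4/7 satisfied · (4,6)N 2/4 satisfied
Row 5: (5,1)S 0/1 not · (5,3)N 3/4 satisfied · (5,4)S 0/4 not · (5,6)S 0/2 not
Unsatisfied: (1,2), (2,4), (2,6), (3,1), (3,6), (5,1), (5,4), (5,6) — 8 in total.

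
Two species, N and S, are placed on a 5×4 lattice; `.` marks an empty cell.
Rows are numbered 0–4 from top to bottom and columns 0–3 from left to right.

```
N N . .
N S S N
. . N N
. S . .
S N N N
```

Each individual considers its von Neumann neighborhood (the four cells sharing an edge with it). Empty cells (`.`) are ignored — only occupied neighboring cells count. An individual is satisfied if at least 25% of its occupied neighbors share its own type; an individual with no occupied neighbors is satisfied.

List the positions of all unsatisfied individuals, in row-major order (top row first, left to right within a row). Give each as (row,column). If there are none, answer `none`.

Row 0: (0,0)N 2/2 ok · (0,1)N 1/2 ok
Row 1: (1,0)N 1/2 ok · (1,1)S 1/3 ok · (1,2)S 1/3 ok · (1,3)N 1/2 ok
Row 2: (2,2)N 1/2 ok · (2,3)N 2/2 ok
Row 3: (3,1)S 0/1 unhappy
Row 4: (4,0)S 0/1 unhappy · (4,1)N 1/3 ok · (4,2)N 2/2 ok · (4,3)N 1/1 ok

(3,1), (4,0)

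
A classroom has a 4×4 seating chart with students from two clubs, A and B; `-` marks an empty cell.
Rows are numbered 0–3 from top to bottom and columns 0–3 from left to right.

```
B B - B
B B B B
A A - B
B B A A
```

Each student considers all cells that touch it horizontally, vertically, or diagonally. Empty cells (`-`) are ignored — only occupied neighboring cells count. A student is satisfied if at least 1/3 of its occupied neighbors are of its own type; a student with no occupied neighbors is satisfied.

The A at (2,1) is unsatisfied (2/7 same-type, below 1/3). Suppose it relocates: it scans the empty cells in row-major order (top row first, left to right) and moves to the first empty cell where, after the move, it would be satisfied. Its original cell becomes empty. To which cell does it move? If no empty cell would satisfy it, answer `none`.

none

Vacating (2,1). Empty cells in order:
  (0,2): 0/5 same-type → still unsatisfied.
  (2,2): 2/7 same-type → still unsatisfied.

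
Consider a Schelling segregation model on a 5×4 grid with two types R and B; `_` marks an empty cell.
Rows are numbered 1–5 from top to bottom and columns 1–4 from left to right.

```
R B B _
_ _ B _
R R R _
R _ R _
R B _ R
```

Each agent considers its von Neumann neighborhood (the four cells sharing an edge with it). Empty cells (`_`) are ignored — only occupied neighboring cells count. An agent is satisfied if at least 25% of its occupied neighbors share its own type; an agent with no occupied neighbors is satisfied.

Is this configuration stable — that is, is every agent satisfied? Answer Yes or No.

(1,1)R 0/1 ✗
(1,2)B 1/2 ✓
(1,3)B 2/2 ✓
(2,3)B 1/2 ✓
(3,1)R 2/2 ✓
(3,2)R 2/2 ✓
(3,3)R 2/3 ✓
(4,1)R 2/2 ✓
(4,3)R 1/1 ✓
(5,1)R 1/2 ✓
(5,2)B 0/1 ✗
(5,4)R 0/0 ✓
For instance (1,1) has only 0/1 same-type neighbors, below 1/4.

No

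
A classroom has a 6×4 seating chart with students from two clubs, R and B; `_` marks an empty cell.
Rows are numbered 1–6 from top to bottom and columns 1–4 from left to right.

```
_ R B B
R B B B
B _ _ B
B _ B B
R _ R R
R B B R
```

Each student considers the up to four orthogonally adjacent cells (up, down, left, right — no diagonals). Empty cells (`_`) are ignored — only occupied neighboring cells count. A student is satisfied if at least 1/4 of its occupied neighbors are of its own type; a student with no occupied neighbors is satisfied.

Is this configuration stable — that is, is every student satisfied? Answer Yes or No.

Row 1: (1,2)R 0/2 ✗ · (1,3)B 2/3 ✓ · (1,4)B 2/2 ✓
Row 2: (2,1)R 0/2 ✗ · (2,2)B 1/3 ✓ · (2,3)B 3/3 ✓ · (2,4)B 3/3 ✓
Row 3: (3,1)B 1/2 ✓ · (3,4)B 2/2 ✓
Row 4: (4,1)B 1/2 ✓ · (4,3)B 1/2 ✓ · (4,4)B 2/3 ✓
Row 5: (5,1)R 1/2 ✓ · (5,3)R 1/3 ✓ · (5,4)R 2/3 ✓
Row 6: (6,1)R 1/2 ✓ · (6,2)B 1/2 ✓ · (6,3)B 1/3 ✓ · (6,4)R 1/2 ✓
For instance (1,2) has only 0/2 same-type neighbors, below 1/4.

No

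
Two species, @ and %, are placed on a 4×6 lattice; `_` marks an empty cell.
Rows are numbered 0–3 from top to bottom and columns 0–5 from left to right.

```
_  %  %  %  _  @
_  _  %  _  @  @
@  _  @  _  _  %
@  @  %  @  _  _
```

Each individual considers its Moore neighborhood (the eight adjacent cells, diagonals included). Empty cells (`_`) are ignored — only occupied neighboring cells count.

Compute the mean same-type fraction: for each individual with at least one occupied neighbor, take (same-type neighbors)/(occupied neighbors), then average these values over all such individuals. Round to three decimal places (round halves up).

(0,1)% 2/2
(0,2)% 3/3
(0,3)% 2/3
(0,5)@ 2/2
(1,2)% 3/4
(1,4)@ 2/4
(1,5)@ 2/3
(2,0)@ 2/2
(2,2)@ 2/4
(2,5)% 0/2
(3,0)@ 2/2
(3,1)@ 3/4
(3,2)% 0/3
(3,3)@ 1/2
Sum over 14 individuals: 2/2 + 3/3 + 2/3 + 2/2 + 3/4 + 2/4 + 2/3 + 2/2 + 2/4 + 0/2 + 2/2 + 3/4 + 0/3 + 1/2 = 28/3; mean = 28/3 ÷ 14 = 2/3 = 0.666666… → 0.667.

0.667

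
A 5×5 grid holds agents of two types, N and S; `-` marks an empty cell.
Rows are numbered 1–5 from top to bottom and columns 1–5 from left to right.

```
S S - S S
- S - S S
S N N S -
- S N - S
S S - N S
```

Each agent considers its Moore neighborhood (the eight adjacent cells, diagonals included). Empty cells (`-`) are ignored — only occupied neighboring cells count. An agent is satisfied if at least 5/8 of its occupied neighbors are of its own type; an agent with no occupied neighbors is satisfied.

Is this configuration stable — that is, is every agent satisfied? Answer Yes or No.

No

(1,1)S 2/2 ✓
(1,2)S 2/2 ✓
(1,4)S 3/3 ✓
(1,5)S 3/3 ✓
(2,2)S 3/5 ✗
(2,4)S 4/5 ✓
(2,5)S 4/4 ✓
(3,1)S 2/3 ✓
(3,2)N 2/5 ✗
(3,3)N 2/6 ✗
(3,4)S 3/5 ✗
(4,2)S 3/6 ✗
(4,3)N 3/6 ✗
(4,5)S 2/3 ✓
(5,1)S 2/2 ✓
(5,2)S 2/3 ✓
(5,4)N 1/3 ✗
(5,5)S 1/2 ✗
For instance (2,2) has only 3/5 same-type neighbors, below 5/8.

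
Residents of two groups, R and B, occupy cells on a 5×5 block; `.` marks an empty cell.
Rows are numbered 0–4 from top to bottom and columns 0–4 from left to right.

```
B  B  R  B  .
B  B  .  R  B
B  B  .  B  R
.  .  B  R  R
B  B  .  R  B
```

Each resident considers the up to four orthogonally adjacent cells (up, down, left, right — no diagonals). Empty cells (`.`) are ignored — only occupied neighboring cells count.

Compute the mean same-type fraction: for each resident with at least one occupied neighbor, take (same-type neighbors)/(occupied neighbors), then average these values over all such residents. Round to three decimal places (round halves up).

0.509

(0,0)B 2/2
(0,1)B 2/3
(0,2)R 0/2
(0,3)B 0/2
(1,0)B 3/3
(1,1)B 3/3
(1,3)R 0/3
(1,4)B 0/2
(2,0)B 2/2
(2,1)B 2/2
(2,3)B 0/3
(2,4)R 1/3
(3,2)B 0/1
(3,3)R 2/4
(3,4)R 2/3
(4,0)B 1/1
(4,1)B 1/1
(4,3)R 1/2
(4,4)B 0/2
Sum over 19 residents: 2/2 + 2/3 + 0/2 + 0/2 + 3/3 + 3/3 + 0/3 + 0/2 + 2/2 + 2/2 + 0/3 + 1/3 + 0/1 + 2/4 + 2/3 + 1/1 + 1/1 + 1/2 + 0/2 = 29/3; mean = 29/3 ÷ 19 = 29/57 = 0.508771… → 0.509.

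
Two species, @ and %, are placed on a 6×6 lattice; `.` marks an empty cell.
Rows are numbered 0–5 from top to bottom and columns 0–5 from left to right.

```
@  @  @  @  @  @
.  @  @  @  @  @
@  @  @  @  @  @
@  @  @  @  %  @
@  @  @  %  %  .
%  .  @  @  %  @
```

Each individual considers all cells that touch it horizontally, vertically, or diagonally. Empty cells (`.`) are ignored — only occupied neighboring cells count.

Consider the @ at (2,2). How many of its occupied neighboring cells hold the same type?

8

Occupied neighbors of (2,2): (1,1)=@, (1,2)=@, (1,3)=@, (2,1)=@, (2,3)=@, (3,1)=@, (3,2)=@, (3,3)=@.
Same type (@): 8 of 8.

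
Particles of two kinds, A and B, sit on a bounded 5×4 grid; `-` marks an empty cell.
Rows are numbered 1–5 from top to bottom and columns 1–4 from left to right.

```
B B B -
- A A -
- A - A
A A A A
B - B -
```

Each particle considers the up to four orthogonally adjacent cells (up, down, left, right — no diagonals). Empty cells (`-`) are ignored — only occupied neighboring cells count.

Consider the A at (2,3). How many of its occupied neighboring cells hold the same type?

1

Occupied neighbors of (2,3): (1,3)=B, (2,2)=A.
Same type (A): 1 of 2.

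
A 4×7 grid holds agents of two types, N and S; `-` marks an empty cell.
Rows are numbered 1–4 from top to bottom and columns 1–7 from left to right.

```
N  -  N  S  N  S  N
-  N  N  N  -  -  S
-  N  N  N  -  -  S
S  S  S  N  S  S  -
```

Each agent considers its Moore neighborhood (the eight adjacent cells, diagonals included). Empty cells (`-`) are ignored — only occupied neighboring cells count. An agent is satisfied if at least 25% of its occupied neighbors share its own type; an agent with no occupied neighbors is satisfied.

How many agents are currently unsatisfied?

3

Row 1: (1,1)N 1/1 satisfied · (1,3)N 3/4 satisfied · (1,4)S 0/4 not · (1,5)N 1/3 satisfied · (1,6)S 1/3 satisfied · (1,7)N 0/2 not
Row 2: (2,2)N 5/5 satisfied · (2,3)N 6/7 satisfied · (2,4)N 5/6 satisfied · (2,7)S 2/3 satisfied
Row 3: (3,2)N 3/6 satisfied · (3,3)N 6/8 satisfied · (3,4)N 4/6 satisfied · (3,7)S 2/2 satisfied
Row 4: (4,1)S 1/2 satisfied · (4,2)S 2/4 satisfied · (4,3)S 1/5 not · (4,4)N 2/4 satisfied · (4,5)S 1/3 satisfied · (4,6)S 2/2 satisfied
Unsatisfied: (1,4), (1,7), (4,3) — 3 in total.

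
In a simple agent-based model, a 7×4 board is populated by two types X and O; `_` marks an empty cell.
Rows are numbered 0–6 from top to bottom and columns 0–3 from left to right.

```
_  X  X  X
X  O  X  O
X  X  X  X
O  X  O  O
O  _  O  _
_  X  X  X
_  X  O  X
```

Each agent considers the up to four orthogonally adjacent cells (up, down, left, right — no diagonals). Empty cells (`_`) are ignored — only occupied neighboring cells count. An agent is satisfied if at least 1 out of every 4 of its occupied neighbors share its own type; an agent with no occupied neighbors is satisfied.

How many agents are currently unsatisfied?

3

(0,1)X 1/2 satisfied
(0,2)X 3/3 satisfied
(0,3)X 1/2 satisfied
(1,0)X 1/2 satisfied
(1,1)O 0/4 not
(1,2)X 2/4 satisfied
(1,3)O 0/3 not
(2,0)X 2/3 satisfied
(2,1)X 3/4 satisfied
(2,2)X 3/4 satisfied
(2,3)X 1/3 satisfied
(3,0)O 1/3 satisfied
(3,1)X 1/3 satisfied
(3,2)O 2/4 satisfied
(3,3)O 1/2 satisfied
(4,0)O 1/1 satisfied
(4,2)O 1/2 satisfied
(5,1)X 2/2 satisfied
(5,2)X 2/4 satisfied
(5,3)X 2/2 satisfied
(6,1)X 1/2 satisfied
(6,2)O 0/3 not
(6,3)X 1/2 satisfied
Unsatisfied: (1,1), (1,3), (6,2) — 3 in total.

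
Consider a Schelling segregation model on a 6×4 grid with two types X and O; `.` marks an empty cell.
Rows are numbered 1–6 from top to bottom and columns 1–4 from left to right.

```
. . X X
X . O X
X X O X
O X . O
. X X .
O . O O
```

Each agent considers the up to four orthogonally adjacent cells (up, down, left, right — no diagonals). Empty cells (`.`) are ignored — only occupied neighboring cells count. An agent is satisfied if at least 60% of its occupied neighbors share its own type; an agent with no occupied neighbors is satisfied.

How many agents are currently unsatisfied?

Row 1: (1,3)X 1/2 unhappy · (1,4)X 2/2 ok
Row 2: (2,1)X 1/1 ok · (2,3)O 1/3 unhappy · (2,4)X 2/3 ok
Row 3: (3,1)X 2/3 ok · (3,2)X 2/3 ok · (3,3)O 1/3 unhappy · (3,4)X 1/3 unhappy
Row 4: (4,1)O 0/2 unhappy · (4,2)X 2/3 ok · (4,4)O 0/1 unhappy
Row 5: (5,2)X 2/2 ok · (5,3)X 1/2 unhappy
Row 6: (6,1)O 0/0 ok · (6,3)O 1/2 unhappy · (6,4)O 1/1 ok
Unsatisfied: (1,3), (2,3), (3,3), (3,4), (4,1), (4,4), (5,3), (6,3) — 8 in total.

8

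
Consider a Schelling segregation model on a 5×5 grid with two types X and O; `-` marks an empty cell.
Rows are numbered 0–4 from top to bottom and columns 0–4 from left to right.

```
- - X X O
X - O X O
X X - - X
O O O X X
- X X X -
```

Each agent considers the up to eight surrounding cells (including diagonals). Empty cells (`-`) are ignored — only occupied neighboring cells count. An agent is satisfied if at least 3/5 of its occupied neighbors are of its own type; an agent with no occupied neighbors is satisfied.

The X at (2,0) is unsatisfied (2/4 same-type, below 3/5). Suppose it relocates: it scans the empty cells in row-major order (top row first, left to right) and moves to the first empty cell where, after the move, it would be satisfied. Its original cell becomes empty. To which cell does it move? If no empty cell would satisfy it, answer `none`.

Vacating (2,0). Empty cells in order:
  (0,0): 1/1 same-type → satisfied — stop here.

(0,0)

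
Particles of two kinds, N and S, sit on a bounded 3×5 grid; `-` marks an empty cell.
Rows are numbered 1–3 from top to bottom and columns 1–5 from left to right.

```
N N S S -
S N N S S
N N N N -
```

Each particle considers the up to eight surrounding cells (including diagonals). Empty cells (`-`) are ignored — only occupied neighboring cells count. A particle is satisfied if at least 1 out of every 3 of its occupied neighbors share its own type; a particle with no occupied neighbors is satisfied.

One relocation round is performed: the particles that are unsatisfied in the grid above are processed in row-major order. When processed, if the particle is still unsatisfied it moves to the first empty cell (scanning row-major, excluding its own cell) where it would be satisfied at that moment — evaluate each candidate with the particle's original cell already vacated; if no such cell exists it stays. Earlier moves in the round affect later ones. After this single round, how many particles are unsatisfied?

Initially unsatisfied (in order): (2,1).
  (2,1) → (1,5).
Resulting grid:
N N S S S
- N N S S
N N N N -
All satisfied now.

0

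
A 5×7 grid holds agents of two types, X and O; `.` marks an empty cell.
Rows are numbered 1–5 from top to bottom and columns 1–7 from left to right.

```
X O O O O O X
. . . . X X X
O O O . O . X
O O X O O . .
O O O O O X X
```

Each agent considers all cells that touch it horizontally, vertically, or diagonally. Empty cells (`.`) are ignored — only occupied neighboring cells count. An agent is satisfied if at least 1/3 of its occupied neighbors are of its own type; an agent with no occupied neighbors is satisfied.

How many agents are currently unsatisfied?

4

(1,1)X 0/1 unhappy
(1,2)O 1/2 ok
(1,3)O 2/2 ok
(1,4)O 2/3 ok
(1,5)O 2/4 ok
(1,6)O 1/5 unhappy
(1,7)X 2/3 ok
(2,5)X 1/5 unhappy
(2,6)X 4/7 ok
(2,7)X 3/4 ok
(3,1)O 3/3 ok
(3,2)O 4/5 ok
(3,3)O 3/4 ok
(3,5)O 2/4 ok
(3,7)X 2/2 ok
(4,1)O 5/5 ok
(4,2)O 7/8 ok
(4,3)X 0/7 unhappy
(4,4)O 6/7 ok
(4,5)O 4/5 ok
(5,1)O 3/3 ok
(5,2)O 4/5 ok
(5,3)O 4/5 ok
(5,4)O 4/5 ok
(5,5)O 3/4 ok
(5,6)X 1/3 ok
(5,7)X 1/1 ok
Unsatisfied: (1,1), (1,6), (2,5), (4,3) — 4 in total.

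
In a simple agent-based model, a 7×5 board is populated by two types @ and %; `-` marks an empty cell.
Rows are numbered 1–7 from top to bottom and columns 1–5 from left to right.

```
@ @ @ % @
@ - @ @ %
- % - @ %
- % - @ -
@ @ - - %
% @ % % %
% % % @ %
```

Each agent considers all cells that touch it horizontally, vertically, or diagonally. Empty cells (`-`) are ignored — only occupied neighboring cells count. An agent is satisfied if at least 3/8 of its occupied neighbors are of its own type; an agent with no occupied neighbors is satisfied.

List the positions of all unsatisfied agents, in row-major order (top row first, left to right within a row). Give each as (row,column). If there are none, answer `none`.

(1,1)@ 2/2 satisfied
(1,2)@ 4/4 satisfied
(1,3)@ 3/4 satisfied
(1,4)% 1/5 not
(1,5)@ 1/3 not
(2,1)@ 2/3 satisfied
(2,3)@ 4/6 satisfied
(2,4)@ 4/7 satisfied
(2,5)% 2/5 satisfied
(3,2)% 1/3 not
(3,4)@ 3/5 satisfied
(3,5)% 1/4 not
(4,2)% 1/3 not
(4,4)@ 1/3 not
(5,1)@ 2/4 satisfied
(5,2)@ 2/5 satisfied
(5,5)% 2/3 satisfied
(6,1)% 2/5 satisfied
(6,2)@ 2/7 not
(6,3)% 3/6 satisfied
(6,4)% 5/6 satisfied
(6,5)% 3/4 satisfied
(7,1)% 2/3 satisfied
(7,2)% 4/5 satisfied
(7,3)% 3/5 satisfied
(7,4)@ 0/5 not
(7,5)% 2/3 satisfied

(1,4), (1,5), (3,2), (3,5), (4,2), (4,4), (6,2), (7,4)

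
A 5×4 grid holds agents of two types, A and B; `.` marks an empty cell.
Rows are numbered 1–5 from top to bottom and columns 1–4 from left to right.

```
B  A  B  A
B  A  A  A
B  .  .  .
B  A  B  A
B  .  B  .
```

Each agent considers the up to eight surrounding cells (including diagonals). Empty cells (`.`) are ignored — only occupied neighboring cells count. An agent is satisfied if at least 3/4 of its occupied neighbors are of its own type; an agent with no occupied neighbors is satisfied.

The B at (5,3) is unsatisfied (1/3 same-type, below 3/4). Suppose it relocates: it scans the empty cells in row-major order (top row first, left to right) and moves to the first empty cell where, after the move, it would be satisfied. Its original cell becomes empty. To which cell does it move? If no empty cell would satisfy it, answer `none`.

(5,2)

Vacating (5,3). Empty cells in order:
  (3,2): 4/7 same-type → still unsatisfied.
  (3,3): 1/6 same-type → still unsatisfied.
  (3,4): 1/4 same-type → still unsatisfied.
  (5,2): 3/4 same-type → satisfied — stop here.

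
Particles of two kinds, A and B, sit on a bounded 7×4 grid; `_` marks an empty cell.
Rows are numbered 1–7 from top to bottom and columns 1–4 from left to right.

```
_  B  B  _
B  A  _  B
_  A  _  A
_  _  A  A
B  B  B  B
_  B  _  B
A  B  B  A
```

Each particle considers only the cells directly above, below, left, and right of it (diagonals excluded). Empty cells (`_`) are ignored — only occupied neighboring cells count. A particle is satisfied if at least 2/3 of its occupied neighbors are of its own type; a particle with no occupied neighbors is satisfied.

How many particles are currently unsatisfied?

10

Row 1: (1,2)B 1/2 ✗ · (1,3)B 1/1 ✓
Row 2: (2,1)B 0/1 ✗ · (2,2)A 1/3 ✗ · (2,4)B 0/1 ✗
Row 3: (3,2)A 1/1 ✓ · (3,4)A 1/2 ✗
Row 4: (4,3)A 1/2 ✗ · (4,4)A 2/3 ✓
Row 5: (5,1)B 1/1 ✓ · (5,2)B 3/3 ✓ · (5,3)B 2/3 ✓ · (5,4)B 2/3 ✓
Row 6: (6,2)B 2/2 ✓ · (6,4)B 1/2 ✗
Row 7: (7,1)A 0/1 ✗ · (7,2)B 2/3 ✓ · (7,3)B 1/2 ✗ · (7,4)A 0/2 ✗
Unsatisfied: (1,2), (2,1), (2,2), (2,4), (3,4), (4,3), (6,4), (7,1), (7,3), (7,4) — 10 in total.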